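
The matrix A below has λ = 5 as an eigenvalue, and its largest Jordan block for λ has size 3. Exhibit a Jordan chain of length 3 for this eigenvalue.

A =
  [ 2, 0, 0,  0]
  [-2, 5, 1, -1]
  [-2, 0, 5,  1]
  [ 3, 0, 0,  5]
A Jordan chain for λ = 5 of length 3:
v_1 = (0, 1, 0, 0)ᵀ
v_2 = (0, -1, 1, 0)ᵀ
v_3 = (0, 0, 0, 1)ᵀ

Let N = A − (5)·I. We want v_3 with N^3 v_3 = 0 but N^2 v_3 ≠ 0; then v_{j-1} := N · v_j for j = 3, …, 2.

Pick v_3 = (0, 0, 0, 1)ᵀ.
Then v_2 = N · v_3 = (0, -1, 1, 0)ᵀ.
Then v_1 = N · v_2 = (0, 1, 0, 0)ᵀ.

Sanity check: (A − (5)·I) v_1 = (0, 0, 0, 0)ᵀ = 0. ✓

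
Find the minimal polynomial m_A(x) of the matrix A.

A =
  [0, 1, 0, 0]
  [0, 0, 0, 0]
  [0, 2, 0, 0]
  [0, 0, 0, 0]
x^2

The characteristic polynomial is χ_A(x) = x^4, so the eigenvalues are known. The minimal polynomial is
  m_A(x) = Π_λ (x − λ)^{k_λ}
where k_λ is the size of the *largest* Jordan block for λ (equivalently, the smallest k with (A − λI)^k v = 0 for every generalised eigenvector v of λ).

  λ = 0: largest Jordan block has size 2, contributing (x − 0)^2

So m_A(x) = x^2 = x^2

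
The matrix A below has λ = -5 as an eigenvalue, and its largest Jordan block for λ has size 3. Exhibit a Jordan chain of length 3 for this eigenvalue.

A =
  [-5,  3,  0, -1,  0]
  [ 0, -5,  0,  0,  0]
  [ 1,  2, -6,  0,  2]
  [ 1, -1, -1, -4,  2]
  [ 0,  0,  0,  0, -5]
A Jordan chain for λ = -5 of length 3:
v_1 = (-1, 0, -1, 0, 0)ᵀ
v_2 = (0, 0, 1, 1, 0)ᵀ
v_3 = (1, 0, 0, 0, 0)ᵀ

Let N = A − (-5)·I. We want v_3 with N^3 v_3 = 0 but N^2 v_3 ≠ 0; then v_{j-1} := N · v_j for j = 3, …, 2.

Pick v_3 = (1, 0, 0, 0, 0)ᵀ.
Then v_2 = N · v_3 = (0, 0, 1, 1, 0)ᵀ.
Then v_1 = N · v_2 = (-1, 0, -1, 0, 0)ᵀ.

Sanity check: (A − (-5)·I) v_1 = (0, 0, 0, 0, 0)ᵀ = 0. ✓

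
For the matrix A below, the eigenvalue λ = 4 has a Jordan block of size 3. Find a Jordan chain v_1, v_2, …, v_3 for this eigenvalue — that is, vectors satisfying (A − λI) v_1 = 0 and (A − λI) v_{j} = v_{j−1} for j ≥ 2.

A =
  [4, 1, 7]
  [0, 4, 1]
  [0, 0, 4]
A Jordan chain for λ = 4 of length 3:
v_1 = (1, 0, 0)ᵀ
v_2 = (7, 1, 0)ᵀ
v_3 = (0, 0, 1)ᵀ

Let N = A − (4)·I. We want v_3 with N^3 v_3 = 0 but N^2 v_3 ≠ 0; then v_{j-1} := N · v_j for j = 3, …, 2.

Pick v_3 = (0, 0, 1)ᵀ.
Then v_2 = N · v_3 = (7, 1, 0)ᵀ.
Then v_1 = N · v_2 = (1, 0, 0)ᵀ.

Sanity check: (A − (4)·I) v_1 = (0, 0, 0)ᵀ = 0. ✓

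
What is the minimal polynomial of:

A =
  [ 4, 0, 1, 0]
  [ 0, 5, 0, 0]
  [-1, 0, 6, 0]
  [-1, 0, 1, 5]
x^2 - 10*x + 25

The characteristic polynomial is χ_A(x) = (x - 5)^4, so the eigenvalues are known. The minimal polynomial is
  m_A(x) = Π_λ (x − λ)^{k_λ}
where k_λ is the size of the *largest* Jordan block for λ (equivalently, the smallest k with (A − λI)^k v = 0 for every generalised eigenvector v of λ).

  λ = 5: largest Jordan block has size 2, contributing (x − 5)^2

So m_A(x) = (x - 5)^2 = x^2 - 10*x + 25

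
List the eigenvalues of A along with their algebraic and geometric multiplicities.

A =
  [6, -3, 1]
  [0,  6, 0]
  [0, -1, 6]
λ = 6: alg = 3, geom = 1

Step 1 — factor the characteristic polynomial to read off the algebraic multiplicities:
  χ_A(x) = (x - 6)^3

Step 2 — compute geometric multiplicities via the rank-nullity identity g(λ) = n − rank(A − λI):
  rank(A − (6)·I) = 2, so dim ker(A − (6)·I) = n − 2 = 1

Summary:
  λ = 6: algebraic multiplicity = 3, geometric multiplicity = 1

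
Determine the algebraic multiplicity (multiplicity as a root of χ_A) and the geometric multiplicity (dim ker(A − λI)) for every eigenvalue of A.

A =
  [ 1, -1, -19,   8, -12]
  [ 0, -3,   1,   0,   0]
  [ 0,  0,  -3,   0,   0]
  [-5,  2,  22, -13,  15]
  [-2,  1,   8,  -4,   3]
λ = -3: alg = 5, geom = 2

Step 1 — factor the characteristic polynomial to read off the algebraic multiplicities:
  χ_A(x) = (x + 3)^5

Step 2 — compute geometric multiplicities via the rank-nullity identity g(λ) = n − rank(A − λI):
  rank(A − (-3)·I) = 3, so dim ker(A − (-3)·I) = n − 3 = 2

Summary:
  λ = -3: algebraic multiplicity = 5, geometric multiplicity = 2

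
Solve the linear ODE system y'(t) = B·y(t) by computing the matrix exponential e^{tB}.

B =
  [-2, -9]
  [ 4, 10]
e^{tB} =
  [-6*t*exp(4*t) + exp(4*t), -9*t*exp(4*t)]
  [4*t*exp(4*t), 6*t*exp(4*t) + exp(4*t)]

Strategy: write B = P · J · P⁻¹ where J is a Jordan canonical form, so e^{tB} = P · e^{tJ} · P⁻¹, and e^{tJ} can be computed block-by-block.

B has Jordan form
J =
  [4, 1]
  [0, 4]
(up to reordering of blocks).

Per-block formulas:
  For a 2×2 Jordan block J_2(4): exp(t · J_2(4)) = e^(4t)·(I + t·N), where N is the 2×2 nilpotent shift.

After assembling e^{tJ} and conjugating by P, we get:

e^{tB} =
  [-6*t*exp(4*t) + exp(4*t), -9*t*exp(4*t)]
  [4*t*exp(4*t), 6*t*exp(4*t) + exp(4*t)]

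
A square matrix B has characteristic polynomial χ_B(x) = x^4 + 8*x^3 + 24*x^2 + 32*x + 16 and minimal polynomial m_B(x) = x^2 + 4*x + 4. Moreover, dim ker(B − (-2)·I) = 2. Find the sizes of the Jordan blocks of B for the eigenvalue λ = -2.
Block sizes for λ = -2: [2, 2]

Step 1 — from the characteristic polynomial, algebraic multiplicity of λ = -2 is 4. From dim ker(B − (-2)·I) = 2, there are exactly 2 Jordan blocks for λ = -2.
Step 2 — from the minimal polynomial, the factor (x + 2)^2 tells us the largest block for λ = -2 has size 2.
Step 3 — with total size 4, 2 blocks, and largest block 2, the block sizes (in nonincreasing order) are [2, 2].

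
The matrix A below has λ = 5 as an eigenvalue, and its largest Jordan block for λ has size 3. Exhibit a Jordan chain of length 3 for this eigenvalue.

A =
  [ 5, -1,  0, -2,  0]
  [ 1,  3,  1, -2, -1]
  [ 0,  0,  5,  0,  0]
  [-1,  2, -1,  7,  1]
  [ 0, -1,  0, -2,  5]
A Jordan chain for λ = 5 of length 3:
v_1 = (1, 0, 0, 0, 1)ᵀ
v_2 = (0, 1, 0, -1, 0)ᵀ
v_3 = (1, 0, 0, 0, 0)ᵀ

Let N = A − (5)·I. We want v_3 with N^3 v_3 = 0 but N^2 v_3 ≠ 0; then v_{j-1} := N · v_j for j = 3, …, 2.

Pick v_3 = (1, 0, 0, 0, 0)ᵀ.
Then v_2 = N · v_3 = (0, 1, 0, -1, 0)ᵀ.
Then v_1 = N · v_2 = (1, 0, 0, 0, 1)ᵀ.

Sanity check: (A − (5)·I) v_1 = (0, 0, 0, 0, 0)ᵀ = 0. ✓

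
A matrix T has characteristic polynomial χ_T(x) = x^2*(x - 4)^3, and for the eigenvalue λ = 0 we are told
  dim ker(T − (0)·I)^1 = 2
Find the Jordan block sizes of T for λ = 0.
Block sizes for λ = 0: [1, 1]

From the dimensions of kernels of powers, the number of Jordan blocks of size at least j is d_j − d_{j−1} where d_j = dim ker(N^j) (with d_0 = 0). Computing the differences gives [2].
The number of blocks of size exactly k is (#blocks of size ≥ k) − (#blocks of size ≥ k + 1), so the partition is: 2 block(s) of size 1.
In nonincreasing order the block sizes are [1, 1].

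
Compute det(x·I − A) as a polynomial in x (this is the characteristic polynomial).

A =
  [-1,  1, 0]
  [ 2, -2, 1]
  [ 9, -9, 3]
x^3

Expanding det(x·I − A) (e.g. by cofactor expansion or by noting that A is similar to its Jordan form J, which has the same characteristic polynomial as A) gives
  χ_A(x) = x^3
which factors as x^3. The eigenvalues (with algebraic multiplicities) are λ = 0 with multiplicity 3.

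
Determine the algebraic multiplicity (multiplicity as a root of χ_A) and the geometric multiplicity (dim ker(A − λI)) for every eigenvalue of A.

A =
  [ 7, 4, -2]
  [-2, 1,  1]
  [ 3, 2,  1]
λ = 3: alg = 3, geom = 1

Step 1 — factor the characteristic polynomial to read off the algebraic multiplicities:
  χ_A(x) = (x - 3)^3

Step 2 — compute geometric multiplicities via the rank-nullity identity g(λ) = n − rank(A − λI):
  rank(A − (3)·I) = 2, so dim ker(A − (3)·I) = n − 2 = 1

Summary:
  λ = 3: algebraic multiplicity = 3, geometric multiplicity = 1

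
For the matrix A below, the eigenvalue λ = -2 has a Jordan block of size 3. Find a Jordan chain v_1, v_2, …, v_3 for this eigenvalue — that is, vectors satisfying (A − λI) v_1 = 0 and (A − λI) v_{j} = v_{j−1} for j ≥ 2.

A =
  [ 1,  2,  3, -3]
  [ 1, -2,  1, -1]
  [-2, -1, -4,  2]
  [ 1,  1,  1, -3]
A Jordan chain for λ = -2 of length 3:
v_1 = (2, 0, -1, 1)ᵀ
v_2 = (3, 1, -2, 1)ᵀ
v_3 = (1, 0, 0, 0)ᵀ

Let N = A − (-2)·I. We want v_3 with N^3 v_3 = 0 but N^2 v_3 ≠ 0; then v_{j-1} := N · v_j for j = 3, …, 2.

Pick v_3 = (1, 0, 0, 0)ᵀ.
Then v_2 = N · v_3 = (3, 1, -2, 1)ᵀ.
Then v_1 = N · v_2 = (2, 0, -1, 1)ᵀ.

Sanity check: (A − (-2)·I) v_1 = (0, 0, 0, 0)ᵀ = 0. ✓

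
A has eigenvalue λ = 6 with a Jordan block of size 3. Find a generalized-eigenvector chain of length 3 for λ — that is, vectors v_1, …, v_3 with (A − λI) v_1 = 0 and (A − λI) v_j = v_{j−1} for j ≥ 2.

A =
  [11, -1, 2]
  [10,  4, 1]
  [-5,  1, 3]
A Jordan chain for λ = 6 of length 3:
v_1 = (5, 25, 0)ᵀ
v_2 = (5, 10, -5)ᵀ
v_3 = (1, 0, 0)ᵀ

Let N = A − (6)·I. We want v_3 with N^3 v_3 = 0 but N^2 v_3 ≠ 0; then v_{j-1} := N · v_j for j = 3, …, 2.

Pick v_3 = (1, 0, 0)ᵀ.
Then v_2 = N · v_3 = (5, 10, -5)ᵀ.
Then v_1 = N · v_2 = (5, 25, 0)ᵀ.

Sanity check: (A − (6)·I) v_1 = (0, 0, 0)ᵀ = 0. ✓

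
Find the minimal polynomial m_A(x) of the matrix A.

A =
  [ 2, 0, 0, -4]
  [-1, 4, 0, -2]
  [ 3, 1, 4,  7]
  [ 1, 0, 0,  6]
x^2 - 8*x + 16

The characteristic polynomial is χ_A(x) = (x - 4)^4, so the eigenvalues are known. The minimal polynomial is
  m_A(x) = Π_λ (x − λ)^{k_λ}
where k_λ is the size of the *largest* Jordan block for λ (equivalently, the smallest k with (A − λI)^k v = 0 for every generalised eigenvector v of λ).

  λ = 4: largest Jordan block has size 2, contributing (x − 4)^2

So m_A(x) = (x - 4)^2 = x^2 - 8*x + 16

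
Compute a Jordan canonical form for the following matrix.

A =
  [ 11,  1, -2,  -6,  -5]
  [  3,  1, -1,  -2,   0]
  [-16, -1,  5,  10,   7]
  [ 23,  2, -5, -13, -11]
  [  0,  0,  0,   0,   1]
J_3(1) ⊕ J_2(1)

The characteristic polynomial is
  det(x·I − A) = x^5 - 5*x^4 + 10*x^3 - 10*x^2 + 5*x - 1 = (x - 1)^5

Eigenvalues and multiplicities (the geometric multiplicity of λ is n − rank(A − λI), which equals the number of Jordan blocks for λ):
  λ = 1: algebraic multiplicity = 5, geometric multiplicity = 2

Determining the block sizes for each eigenvalue:
  λ = 1: with am = 5 and gm = 2, the partition is not yet determined (e.g. several partitions of 5 into 2 parts exist). Let N = A − (1)·I. Computing rank(N^1) = 3, rank(N^2) = 1, rank(N^3) = 0; the number of blocks of size ≥ j is rank(N^{j−1}) − rank(N^j), giving [2, 2, 1]. So we have 1 block(s) of size 3, 1 block(s) of size 2 → block sizes [3, 2]

Assembling the blocks gives a Jordan form
J =
  [1, 1, 0, 0, 0]
  [0, 1, 1, 0, 0]
  [0, 0, 1, 0, 0]
  [0, 0, 0, 1, 1]
  [0, 0, 0, 0, 1]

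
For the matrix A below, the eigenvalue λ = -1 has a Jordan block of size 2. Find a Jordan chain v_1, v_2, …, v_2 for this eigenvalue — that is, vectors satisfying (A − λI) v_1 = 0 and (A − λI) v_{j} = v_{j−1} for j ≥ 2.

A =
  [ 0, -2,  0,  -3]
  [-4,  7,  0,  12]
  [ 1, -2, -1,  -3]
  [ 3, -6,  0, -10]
A Jordan chain for λ = -1 of length 2:
v_1 = (1, -4, 1, 3)ᵀ
v_2 = (1, 0, 0, 0)ᵀ

Let N = A − (-1)·I. We want v_2 with N^2 v_2 = 0 but N^1 v_2 ≠ 0; then v_{j-1} := N · v_j for j = 2, …, 2.

Pick v_2 = (1, 0, 0, 0)ᵀ.
Then v_1 = N · v_2 = (1, -4, 1, 3)ᵀ.

Sanity check: (A − (-1)·I) v_1 = (0, 0, 0, 0)ᵀ = 0. ✓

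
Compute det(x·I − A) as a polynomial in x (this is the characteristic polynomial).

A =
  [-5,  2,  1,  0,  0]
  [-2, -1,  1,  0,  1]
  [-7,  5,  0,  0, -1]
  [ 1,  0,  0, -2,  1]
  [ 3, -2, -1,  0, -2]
x^5 + 10*x^4 + 40*x^3 + 80*x^2 + 80*x + 32

Expanding det(x·I − A) (e.g. by cofactor expansion or by noting that A is similar to its Jordan form J, which has the same characteristic polynomial as A) gives
  χ_A(x) = x^5 + 10*x^4 + 40*x^3 + 80*x^2 + 80*x + 32
which factors as (x + 2)^5. The eigenvalues (with algebraic multiplicities) are λ = -2 with multiplicity 5.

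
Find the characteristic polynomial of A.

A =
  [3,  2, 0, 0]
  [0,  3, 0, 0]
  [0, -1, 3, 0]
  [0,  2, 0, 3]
x^4 - 12*x^3 + 54*x^2 - 108*x + 81

Expanding det(x·I − A) (e.g. by cofactor expansion or by noting that A is similar to its Jordan form J, which has the same characteristic polynomial as A) gives
  χ_A(x) = x^4 - 12*x^3 + 54*x^2 - 108*x + 81
which factors as (x - 3)^4. The eigenvalues (with algebraic multiplicities) are λ = 3 with multiplicity 4.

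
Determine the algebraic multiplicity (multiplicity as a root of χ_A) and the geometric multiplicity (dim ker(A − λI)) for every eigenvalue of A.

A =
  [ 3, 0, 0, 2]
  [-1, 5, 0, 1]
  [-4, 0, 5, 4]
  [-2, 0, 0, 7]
λ = 5: alg = 4, geom = 3

Step 1 — factor the characteristic polynomial to read off the algebraic multiplicities:
  χ_A(x) = (x - 5)^4

Step 2 — compute geometric multiplicities via the rank-nullity identity g(λ) = n − rank(A − λI):
  rank(A − (5)·I) = 1, so dim ker(A − (5)·I) = n − 1 = 3

Summary:
  λ = 5: algebraic multiplicity = 4, geometric multiplicity = 3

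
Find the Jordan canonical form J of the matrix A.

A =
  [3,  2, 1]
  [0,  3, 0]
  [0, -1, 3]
J_3(3)

The characteristic polynomial is
  det(x·I − A) = x^3 - 9*x^2 + 27*x - 27 = (x - 3)^3

Eigenvalues and multiplicities (the geometric multiplicity of λ is n − rank(A − λI), which equals the number of Jordan blocks for λ):
  λ = 3: algebraic multiplicity = 3, geometric multiplicity = 1

Determining the block sizes for each eigenvalue:
  λ = 3: one block (gm = 1), so the single block has size am = 3 → block sizes [3]

Assembling the blocks gives a Jordan form
J =
  [3, 1, 0]
  [0, 3, 1]
  [0, 0, 3]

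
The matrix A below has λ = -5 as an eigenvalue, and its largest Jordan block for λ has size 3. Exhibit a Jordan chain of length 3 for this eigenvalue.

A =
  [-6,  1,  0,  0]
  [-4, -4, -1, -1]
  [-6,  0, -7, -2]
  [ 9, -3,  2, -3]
A Jordan chain for λ = -5 of length 3:
v_1 = (-3, -3, 0, 9)ᵀ
v_2 = (-1, -4, -6, 9)ᵀ
v_3 = (1, 0, 0, 0)ᵀ

Let N = A − (-5)·I. We want v_3 with N^3 v_3 = 0 but N^2 v_3 ≠ 0; then v_{j-1} := N · v_j for j = 3, …, 2.

Pick v_3 = (1, 0, 0, 0)ᵀ.
Then v_2 = N · v_3 = (-1, -4, -6, 9)ᵀ.
Then v_1 = N · v_2 = (-3, -3, 0, 9)ᵀ.

Sanity check: (A − (-5)·I) v_1 = (0, 0, 0, 0)ᵀ = 0. ✓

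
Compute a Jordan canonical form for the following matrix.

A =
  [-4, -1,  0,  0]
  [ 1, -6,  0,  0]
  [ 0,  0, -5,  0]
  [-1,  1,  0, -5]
J_2(-5) ⊕ J_1(-5) ⊕ J_1(-5)

The characteristic polynomial is
  det(x·I − A) = x^4 + 20*x^3 + 150*x^2 + 500*x + 625 = (x + 5)^4

Eigenvalues and multiplicities (the geometric multiplicity of λ is n − rank(A − λI), which equals the number of Jordan blocks for λ):
  λ = -5: algebraic multiplicity = 4, geometric multiplicity = 3

Determining the block sizes for each eigenvalue:
  λ = -5: 3 blocks summing to 4 forces exactly one block of size 2 and the rest size 1 → block sizes [2, 1, 1]

Assembling the blocks gives a Jordan form
J =
  [-5,  1,  0,  0]
  [ 0, -5,  0,  0]
  [ 0,  0, -5,  0]
  [ 0,  0,  0, -5]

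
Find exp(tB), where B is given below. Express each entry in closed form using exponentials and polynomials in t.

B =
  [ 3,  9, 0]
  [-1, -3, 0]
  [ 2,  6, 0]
e^{tB} =
  [3*t + 1, 9*t, 0]
  [-t, 1 - 3*t, 0]
  [2*t, 6*t, 1]

Strategy: write B = P · J · P⁻¹ where J is a Jordan canonical form, so e^{tB} = P · e^{tJ} · P⁻¹, and e^{tJ} can be computed block-by-block.

B has Jordan form
J =
  [0, 1, 0]
  [0, 0, 0]
  [0, 0, 0]
(up to reordering of blocks).

Per-block formulas:
  For a 2×2 Jordan block J_2(0): exp(t · J_2(0)) = e^(0t)·(I + t·N), where N is the 2×2 nilpotent shift.
  For a 1×1 block at λ = 0: exp(t · [0]) = [e^(0t)].

After assembling e^{tJ} and conjugating by P, we get:

e^{tB} =
  [3*t + 1, 9*t, 0]
  [-t, 1 - 3*t, 0]
  [2*t, 6*t, 1]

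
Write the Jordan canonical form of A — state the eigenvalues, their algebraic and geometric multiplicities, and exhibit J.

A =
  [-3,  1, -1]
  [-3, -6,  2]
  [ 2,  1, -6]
J_3(-5)

The characteristic polynomial is
  det(x·I − A) = x^3 + 15*x^2 + 75*x + 125 = (x + 5)^3

Eigenvalues and multiplicities (the geometric multiplicity of λ is n − rank(A − λI), which equals the number of Jordan blocks for λ):
  λ = -5: algebraic multiplicity = 3, geometric multiplicity = 1

Determining the block sizes for each eigenvalue:
  λ = -5: one block (gm = 1), so the single block has size am = 3 → block sizes [3]

Assembling the blocks gives a Jordan form
J =
  [-5,  1,  0]
  [ 0, -5,  1]
  [ 0,  0, -5]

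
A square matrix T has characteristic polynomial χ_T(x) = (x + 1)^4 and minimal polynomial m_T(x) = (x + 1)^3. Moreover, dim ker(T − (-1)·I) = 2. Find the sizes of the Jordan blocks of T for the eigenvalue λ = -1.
Block sizes for λ = -1: [3, 1]

Step 1 — from the characteristic polynomial, algebraic multiplicity of λ = -1 is 4. From dim ker(T − (-1)·I) = 2, there are exactly 2 Jordan blocks for λ = -1.
Step 2 — from the minimal polynomial, the factor (x + 1)^3 tells us the largest block for λ = -1 has size 3.
Step 3 — with total size 4, 2 blocks, and largest block 3, the block sizes (in nonincreasing order) are [3, 1].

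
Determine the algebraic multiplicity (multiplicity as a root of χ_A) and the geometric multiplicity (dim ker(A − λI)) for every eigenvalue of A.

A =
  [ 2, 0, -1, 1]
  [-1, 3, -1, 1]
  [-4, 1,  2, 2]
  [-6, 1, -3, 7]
λ = 3: alg = 2, geom = 2; λ = 4: alg = 2, geom = 1

Step 1 — factor the characteristic polynomial to read off the algebraic multiplicities:
  χ_A(x) = (x - 4)^2*(x - 3)^2

Step 2 — compute geometric multiplicities via the rank-nullity identity g(λ) = n − rank(A − λI):
  rank(A − (3)·I) = 2, so dim ker(A − (3)·I) = n − 2 = 2
  rank(A − (4)·I) = 3, so dim ker(A − (4)·I) = n − 3 = 1

Summary:
  λ = 3: algebraic multiplicity = 2, geometric multiplicity = 2
  λ = 4: algebraic multiplicity = 2, geometric multiplicity = 1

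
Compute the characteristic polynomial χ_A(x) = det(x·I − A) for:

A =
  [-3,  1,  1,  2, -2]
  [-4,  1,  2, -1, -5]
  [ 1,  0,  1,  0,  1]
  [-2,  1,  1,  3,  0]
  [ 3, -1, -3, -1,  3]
x^5 - 5*x^4 + 10*x^3 - 10*x^2 + 5*x - 1

Expanding det(x·I − A) (e.g. by cofactor expansion or by noting that A is similar to its Jordan form J, which has the same characteristic polynomial as A) gives
  χ_A(x) = x^5 - 5*x^4 + 10*x^3 - 10*x^2 + 5*x - 1
which factors as (x - 1)^5. The eigenvalues (with algebraic multiplicities) are λ = 1 with multiplicity 5.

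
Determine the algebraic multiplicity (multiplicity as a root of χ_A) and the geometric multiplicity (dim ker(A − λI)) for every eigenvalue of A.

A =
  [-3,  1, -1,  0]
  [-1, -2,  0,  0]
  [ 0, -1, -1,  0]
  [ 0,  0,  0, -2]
λ = -2: alg = 4, geom = 2

Step 1 — factor the characteristic polynomial to read off the algebraic multiplicities:
  χ_A(x) = (x + 2)^4

Step 2 — compute geometric multiplicities via the rank-nullity identity g(λ) = n − rank(A − λI):
  rank(A − (-2)·I) = 2, so dim ker(A − (-2)·I) = n − 2 = 2

Summary:
  λ = -2: algebraic multiplicity = 4, geometric multiplicity = 2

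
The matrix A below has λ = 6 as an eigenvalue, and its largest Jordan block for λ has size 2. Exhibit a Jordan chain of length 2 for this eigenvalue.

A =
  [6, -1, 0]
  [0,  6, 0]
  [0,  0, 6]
A Jordan chain for λ = 6 of length 2:
v_1 = (-1, 0, 0)ᵀ
v_2 = (0, 1, 0)ᵀ

Let N = A − (6)·I. We want v_2 with N^2 v_2 = 0 but N^1 v_2 ≠ 0; then v_{j-1} := N · v_j for j = 2, …, 2.

Pick v_2 = (0, 1, 0)ᵀ.
Then v_1 = N · v_2 = (-1, 0, 0)ᵀ.

Sanity check: (A − (6)·I) v_1 = (0, 0, 0)ᵀ = 0. ✓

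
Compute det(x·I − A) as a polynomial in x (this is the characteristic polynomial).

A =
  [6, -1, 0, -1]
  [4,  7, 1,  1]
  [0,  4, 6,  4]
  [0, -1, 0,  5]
x^4 - 24*x^3 + 216*x^2 - 864*x + 1296

Expanding det(x·I − A) (e.g. by cofactor expansion or by noting that A is similar to its Jordan form J, which has the same characteristic polynomial as A) gives
  χ_A(x) = x^4 - 24*x^3 + 216*x^2 - 864*x + 1296
which factors as (x - 6)^4. The eigenvalues (with algebraic multiplicities) are λ = 6 with multiplicity 4.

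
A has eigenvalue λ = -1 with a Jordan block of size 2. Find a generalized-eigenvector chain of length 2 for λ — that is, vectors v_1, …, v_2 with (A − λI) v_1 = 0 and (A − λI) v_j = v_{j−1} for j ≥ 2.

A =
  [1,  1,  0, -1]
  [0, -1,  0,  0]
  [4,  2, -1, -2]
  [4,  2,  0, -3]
A Jordan chain for λ = -1 of length 2:
v_1 = (2, 0, 4, 4)ᵀ
v_2 = (1, 0, 0, 0)ᵀ

Let N = A − (-1)·I. We want v_2 with N^2 v_2 = 0 but N^1 v_2 ≠ 0; then v_{j-1} := N · v_j for j = 2, …, 2.

Pick v_2 = (1, 0, 0, 0)ᵀ.
Then v_1 = N · v_2 = (2, 0, 4, 4)ᵀ.

Sanity check: (A − (-1)·I) v_1 = (0, 0, 0, 0)ᵀ = 0. ✓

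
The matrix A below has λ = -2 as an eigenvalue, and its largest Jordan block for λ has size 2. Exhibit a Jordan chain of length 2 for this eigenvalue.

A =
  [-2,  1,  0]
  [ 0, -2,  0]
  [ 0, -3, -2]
A Jordan chain for λ = -2 of length 2:
v_1 = (1, 0, -3)ᵀ
v_2 = (0, 1, 0)ᵀ

Let N = A − (-2)·I. We want v_2 with N^2 v_2 = 0 but N^1 v_2 ≠ 0; then v_{j-1} := N · v_j for j = 2, …, 2.

Pick v_2 = (0, 1, 0)ᵀ.
Then v_1 = N · v_2 = (1, 0, -3)ᵀ.

Sanity check: (A − (-2)·I) v_1 = (0, 0, 0)ᵀ = 0. ✓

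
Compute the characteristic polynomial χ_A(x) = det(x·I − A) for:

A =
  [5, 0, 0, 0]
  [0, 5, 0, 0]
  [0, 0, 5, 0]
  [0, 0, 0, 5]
x^4 - 20*x^3 + 150*x^2 - 500*x + 625

Expanding det(x·I − A) (e.g. by cofactor expansion or by noting that A is similar to its Jordan form J, which has the same characteristic polynomial as A) gives
  χ_A(x) = x^4 - 20*x^3 + 150*x^2 - 500*x + 625
which factors as (x - 5)^4. The eigenvalues (with algebraic multiplicities) are λ = 5 with multiplicity 4.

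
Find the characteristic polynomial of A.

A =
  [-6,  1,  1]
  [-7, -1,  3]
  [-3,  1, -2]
x^3 + 9*x^2 + 27*x + 27

Expanding det(x·I − A) (e.g. by cofactor expansion or by noting that A is similar to its Jordan form J, which has the same characteristic polynomial as A) gives
  χ_A(x) = x^3 + 9*x^2 + 27*x + 27
which factors as (x + 3)^3. The eigenvalues (with algebraic multiplicities) are λ = -3 with multiplicity 3.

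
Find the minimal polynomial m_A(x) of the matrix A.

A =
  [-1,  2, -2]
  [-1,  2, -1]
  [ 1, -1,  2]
x^2 - 2*x + 1

The characteristic polynomial is χ_A(x) = (x - 1)^3, so the eigenvalues are known. The minimal polynomial is
  m_A(x) = Π_λ (x − λ)^{k_λ}
where k_λ is the size of the *largest* Jordan block for λ (equivalently, the smallest k with (A − λI)^k v = 0 for every generalised eigenvector v of λ).

  λ = 1: largest Jordan block has size 2, contributing (x − 1)^2

So m_A(x) = (x - 1)^2 = x^2 - 2*x + 1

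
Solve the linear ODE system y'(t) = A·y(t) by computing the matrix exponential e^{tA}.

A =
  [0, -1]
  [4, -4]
e^{tA} =
  [2*t*exp(-2*t) + exp(-2*t), -t*exp(-2*t)]
  [4*t*exp(-2*t), -2*t*exp(-2*t) + exp(-2*t)]

Strategy: write A = P · J · P⁻¹ where J is a Jordan canonical form, so e^{tA} = P · e^{tJ} · P⁻¹, and e^{tJ} can be computed block-by-block.

A has Jordan form
J =
  [-2,  1]
  [ 0, -2]
(up to reordering of blocks).

Per-block formulas:
  For a 2×2 Jordan block J_2(-2): exp(t · J_2(-2)) = e^(-2t)·(I + t·N), where N is the 2×2 nilpotent shift.

After assembling e^{tJ} and conjugating by P, we get:

e^{tA} =
  [2*t*exp(-2*t) + exp(-2*t), -t*exp(-2*t)]
  [4*t*exp(-2*t), -2*t*exp(-2*t) + exp(-2*t)]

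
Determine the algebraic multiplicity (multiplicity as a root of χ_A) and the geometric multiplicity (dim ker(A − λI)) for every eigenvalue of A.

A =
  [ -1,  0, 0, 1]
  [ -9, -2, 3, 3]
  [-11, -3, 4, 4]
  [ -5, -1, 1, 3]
λ = 1: alg = 4, geom = 2

Step 1 — factor the characteristic polynomial to read off the algebraic multiplicities:
  χ_A(x) = (x - 1)^4

Step 2 — compute geometric multiplicities via the rank-nullity identity g(λ) = n − rank(A − λI):
  rank(A − (1)·I) = 2, so dim ker(A − (1)·I) = n − 2 = 2

Summary:
  λ = 1: algebraic multiplicity = 4, geometric multiplicity = 2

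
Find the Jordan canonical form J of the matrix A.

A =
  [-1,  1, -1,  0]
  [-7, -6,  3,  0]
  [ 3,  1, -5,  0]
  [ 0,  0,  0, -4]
J_3(-4) ⊕ J_1(-4)

The characteristic polynomial is
  det(x·I − A) = x^4 + 16*x^3 + 96*x^2 + 256*x + 256 = (x + 4)^4

Eigenvalues and multiplicities (the geometric multiplicity of λ is n − rank(A − λI), which equals the number of Jordan blocks for λ):
  λ = -4: algebraic multiplicity = 4, geometric multiplicity = 2

Determining the block sizes for each eigenvalue:
  λ = -4: with am = 4 and gm = 2, the partition is not yet determined (e.g. several partitions of 4 into 2 parts exist). Let N = A − (-4)·I. Computing rank(N^1) = 2, rank(N^2) = 1, rank(N^3) = 0; the number of blocks of size ≥ j is rank(N^{j−1}) − rank(N^j), giving [2, 1, 1]. So we have 1 block(s) of size 3, 1 block(s) of size 1 → block sizes [3, 1]

Assembling the blocks gives a Jordan form
J =
  [-4,  1,  0,  0]
  [ 0, -4,  1,  0]
  [ 0,  0, -4,  0]
  [ 0,  0,  0, -4]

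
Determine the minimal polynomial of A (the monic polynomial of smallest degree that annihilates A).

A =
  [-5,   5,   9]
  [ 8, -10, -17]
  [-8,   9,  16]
x^3 - x^2 - 5*x - 3

The characteristic polynomial is χ_A(x) = (x - 3)*(x + 1)^2, so the eigenvalues are known. The minimal polynomial is
  m_A(x) = Π_λ (x − λ)^{k_λ}
where k_λ is the size of the *largest* Jordan block for λ (equivalently, the smallest k with (A − λI)^k v = 0 for every generalised eigenvector v of λ).

  λ = -1: largest Jordan block has size 2, contributing (x + 1)^2
  λ = 3: largest Jordan block has size 1, contributing (x − 3)

So m_A(x) = (x - 3)*(x + 1)^2 = x^3 - x^2 - 5*x - 3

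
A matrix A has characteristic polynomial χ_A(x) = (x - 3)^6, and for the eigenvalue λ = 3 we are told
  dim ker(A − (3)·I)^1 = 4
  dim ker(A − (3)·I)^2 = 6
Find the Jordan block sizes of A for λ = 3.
Block sizes for λ = 3: [2, 2, 1, 1]

From the dimensions of kernels of powers, the number of Jordan blocks of size at least j is d_j − d_{j−1} where d_j = dim ker(N^j) (with d_0 = 0). Computing the differences gives [4, 2].
The number of blocks of size exactly k is (#blocks of size ≥ k) − (#blocks of size ≥ k + 1), so the partition is: 2 block(s) of size 1, 2 block(s) of size 2.
In nonincreasing order the block sizes are [2, 2, 1, 1].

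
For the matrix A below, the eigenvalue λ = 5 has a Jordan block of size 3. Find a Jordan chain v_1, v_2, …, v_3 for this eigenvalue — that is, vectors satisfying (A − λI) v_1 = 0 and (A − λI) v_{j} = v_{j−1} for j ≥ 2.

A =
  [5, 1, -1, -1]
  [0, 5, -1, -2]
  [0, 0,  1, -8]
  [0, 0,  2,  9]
A Jordan chain for λ = 5 of length 3:
v_1 = (1, 0, 0, 0)ᵀ
v_2 = (-1, -1, -4, 2)ᵀ
v_3 = (0, 0, 1, 0)ᵀ

Let N = A − (5)·I. We want v_3 with N^3 v_3 = 0 but N^2 v_3 ≠ 0; then v_{j-1} := N · v_j for j = 3, …, 2.

Pick v_3 = (0, 0, 1, 0)ᵀ.
Then v_2 = N · v_3 = (-1, -1, -4, 2)ᵀ.
Then v_1 = N · v_2 = (1, 0, 0, 0)ᵀ.

Sanity check: (A − (5)·I) v_1 = (0, 0, 0, 0)ᵀ = 0. ✓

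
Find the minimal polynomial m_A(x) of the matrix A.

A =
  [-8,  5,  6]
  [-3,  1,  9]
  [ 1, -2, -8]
x^3 + 15*x^2 + 75*x + 125

The characteristic polynomial is χ_A(x) = (x + 5)^3, so the eigenvalues are known. The minimal polynomial is
  m_A(x) = Π_λ (x − λ)^{k_λ}
where k_λ is the size of the *largest* Jordan block for λ (equivalently, the smallest k with (A − λI)^k v = 0 for every generalised eigenvector v of λ).

  λ = -5: largest Jordan block has size 3, contributing (x + 5)^3

So m_A(x) = (x + 5)^3 = x^3 + 15*x^2 + 75*x + 125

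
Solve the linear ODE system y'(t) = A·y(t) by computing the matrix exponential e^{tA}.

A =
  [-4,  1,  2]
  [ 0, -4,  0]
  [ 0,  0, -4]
e^{tA} =
  [exp(-4*t), t*exp(-4*t), 2*t*exp(-4*t)]
  [0, exp(-4*t), 0]
  [0, 0, exp(-4*t)]

Strategy: write A = P · J · P⁻¹ where J is a Jordan canonical form, so e^{tA} = P · e^{tJ} · P⁻¹, and e^{tJ} can be computed block-by-block.

A has Jordan form
J =
  [-4,  1,  0]
  [ 0, -4,  0]
  [ 0,  0, -4]
(up to reordering of blocks).

Per-block formulas:
  For a 2×2 Jordan block J_2(-4): exp(t · J_2(-4)) = e^(-4t)·(I + t·N), where N is the 2×2 nilpotent shift.
  For a 1×1 block at λ = -4: exp(t · [-4]) = [e^(-4t)].

After assembling e^{tJ} and conjugating by P, we get:

e^{tA} =
  [exp(-4*t), t*exp(-4*t), 2*t*exp(-4*t)]
  [0, exp(-4*t), 0]
  [0, 0, exp(-4*t)]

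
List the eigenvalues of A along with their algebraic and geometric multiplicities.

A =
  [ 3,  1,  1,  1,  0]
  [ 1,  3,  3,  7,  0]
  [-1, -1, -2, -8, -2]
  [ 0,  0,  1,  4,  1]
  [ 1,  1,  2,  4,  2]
λ = 2: alg = 5, geom = 2

Step 1 — factor the characteristic polynomial to read off the algebraic multiplicities:
  χ_A(x) = (x - 2)^5

Step 2 — compute geometric multiplicities via the rank-nullity identity g(λ) = n − rank(A − λI):
  rank(A − (2)·I) = 3, so dim ker(A − (2)·I) = n − 3 = 2

Summary:
  λ = 2: algebraic multiplicity = 5, geometric multiplicity = 2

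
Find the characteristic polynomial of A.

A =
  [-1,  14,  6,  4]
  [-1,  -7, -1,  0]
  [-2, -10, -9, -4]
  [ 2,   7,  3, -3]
x^4 + 20*x^3 + 150*x^2 + 500*x + 625

Expanding det(x·I − A) (e.g. by cofactor expansion or by noting that A is similar to its Jordan form J, which has the same characteristic polynomial as A) gives
  χ_A(x) = x^4 + 20*x^3 + 150*x^2 + 500*x + 625
which factors as (x + 5)^4. The eigenvalues (with algebraic multiplicities) are λ = -5 with multiplicity 4.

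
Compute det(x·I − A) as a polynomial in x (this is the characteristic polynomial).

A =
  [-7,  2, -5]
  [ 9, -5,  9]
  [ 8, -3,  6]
x^3 + 6*x^2 + 12*x + 8

Expanding det(x·I − A) (e.g. by cofactor expansion or by noting that A is similar to its Jordan form J, which has the same characteristic polynomial as A) gives
  χ_A(x) = x^3 + 6*x^2 + 12*x + 8
which factors as (x + 2)^3. The eigenvalues (with algebraic multiplicities) are λ = -2 with multiplicity 3.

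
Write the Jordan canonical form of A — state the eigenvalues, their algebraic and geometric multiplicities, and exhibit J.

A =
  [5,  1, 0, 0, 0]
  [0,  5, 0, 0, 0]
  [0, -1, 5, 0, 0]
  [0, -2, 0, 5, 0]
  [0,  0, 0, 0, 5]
J_2(5) ⊕ J_1(5) ⊕ J_1(5) ⊕ J_1(5)

The characteristic polynomial is
  det(x·I − A) = x^5 - 25*x^4 + 250*x^3 - 1250*x^2 + 3125*x - 3125 = (x - 5)^5

Eigenvalues and multiplicities (the geometric multiplicity of λ is n − rank(A − λI), which equals the number of Jordan blocks for λ):
  λ = 5: algebraic multiplicity = 5, geometric multiplicity = 4

Determining the block sizes for each eigenvalue:
  λ = 5: 4 blocks summing to 5 forces exactly one block of size 2 and the rest size 1 → block sizes [2, 1, 1, 1]

Assembling the blocks gives a Jordan form
J =
  [5, 1, 0, 0, 0]
  [0, 5, 0, 0, 0]
  [0, 0, 5, 0, 0]
  [0, 0, 0, 5, 0]
  [0, 0, 0, 0, 5]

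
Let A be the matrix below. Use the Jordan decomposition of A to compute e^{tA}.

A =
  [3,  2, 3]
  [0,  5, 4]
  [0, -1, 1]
e^{tA} =
  [exp(3*t), t^2*exp(3*t)/2 + 2*t*exp(3*t), t^2*exp(3*t) + 3*t*exp(3*t)]
  [0, 2*t*exp(3*t) + exp(3*t), 4*t*exp(3*t)]
  [0, -t*exp(3*t), -2*t*exp(3*t) + exp(3*t)]

Strategy: write A = P · J · P⁻¹ where J is a Jordan canonical form, so e^{tA} = P · e^{tJ} · P⁻¹, and e^{tJ} can be computed block-by-block.

A has Jordan form
J =
  [3, 1, 0]
  [0, 3, 1]
  [0, 0, 3]
(up to reordering of blocks).

Per-block formulas:
  For a 3×3 Jordan block J_3(3): exp(t · J_3(3)) = e^(3t)·(I + t·N + (t^2/2)·N^2), where N is the 3×3 nilpotent shift.

After assembling e^{tJ} and conjugating by P, we get:

e^{tA} =
  [exp(3*t), t^2*exp(3*t)/2 + 2*t*exp(3*t), t^2*exp(3*t) + 3*t*exp(3*t)]
  [0, 2*t*exp(3*t) + exp(3*t), 4*t*exp(3*t)]
  [0, -t*exp(3*t), -2*t*exp(3*t) + exp(3*t)]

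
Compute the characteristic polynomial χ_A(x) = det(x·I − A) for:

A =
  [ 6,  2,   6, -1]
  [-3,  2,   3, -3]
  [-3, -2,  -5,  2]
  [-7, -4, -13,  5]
x^4 - 8*x^3 + 24*x^2 - 32*x + 16

Expanding det(x·I − A) (e.g. by cofactor expansion or by noting that A is similar to its Jordan form J, which has the same characteristic polynomial as A) gives
  χ_A(x) = x^4 - 8*x^3 + 24*x^2 - 32*x + 16
which factors as (x - 2)^4. The eigenvalues (with algebraic multiplicities) are λ = 2 with multiplicity 4.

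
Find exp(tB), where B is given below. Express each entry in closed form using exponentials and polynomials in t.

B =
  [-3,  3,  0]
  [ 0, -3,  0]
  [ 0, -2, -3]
e^{tB} =
  [exp(-3*t), 3*t*exp(-3*t), 0]
  [0, exp(-3*t), 0]
  [0, -2*t*exp(-3*t), exp(-3*t)]

Strategy: write B = P · J · P⁻¹ where J is a Jordan canonical form, so e^{tB} = P · e^{tJ} · P⁻¹, and e^{tJ} can be computed block-by-block.

B has Jordan form
J =
  [-3,  1,  0]
  [ 0, -3,  0]
  [ 0,  0, -3]
(up to reordering of blocks).

Per-block formulas:
  For a 2×2 Jordan block J_2(-3): exp(t · J_2(-3)) = e^(-3t)·(I + t·N), where N is the 2×2 nilpotent shift.
  For a 1×1 block at λ = -3: exp(t · [-3]) = [e^(-3t)].

After assembling e^{tJ} and conjugating by P, we get:

e^{tB} =
  [exp(-3*t), 3*t*exp(-3*t), 0]
  [0, exp(-3*t), 0]
  [0, -2*t*exp(-3*t), exp(-3*t)]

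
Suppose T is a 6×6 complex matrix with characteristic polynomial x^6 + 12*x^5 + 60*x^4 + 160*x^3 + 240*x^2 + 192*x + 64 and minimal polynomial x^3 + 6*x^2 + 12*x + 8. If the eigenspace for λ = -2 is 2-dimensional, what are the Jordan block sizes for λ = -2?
Block sizes for λ = -2: [3, 3]

Step 1 — from the characteristic polynomial, algebraic multiplicity of λ = -2 is 6. From dim ker(T − (-2)·I) = 2, there are exactly 2 Jordan blocks for λ = -2.
Step 2 — from the minimal polynomial, the factor (x + 2)^3 tells us the largest block for λ = -2 has size 3.
Step 3 — with total size 6, 2 blocks, and largest block 3, the block sizes (in nonincreasing order) are [3, 3].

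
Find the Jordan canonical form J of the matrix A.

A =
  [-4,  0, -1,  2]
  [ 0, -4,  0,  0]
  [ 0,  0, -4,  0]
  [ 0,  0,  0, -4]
J_2(-4) ⊕ J_1(-4) ⊕ J_1(-4)

The characteristic polynomial is
  det(x·I − A) = x^4 + 16*x^3 + 96*x^2 + 256*x + 256 = (x + 4)^4

Eigenvalues and multiplicities (the geometric multiplicity of λ is n − rank(A − λI), which equals the number of Jordan blocks for λ):
  λ = -4: algebraic multiplicity = 4, geometric multiplicity = 3

Determining the block sizes for each eigenvalue:
  λ = -4: 3 blocks summing to 4 forces exactly one block of size 2 and the rest size 1 → block sizes [2, 1, 1]

Assembling the blocks gives a Jordan form
J =
  [-4,  1,  0,  0]
  [ 0, -4,  0,  0]
  [ 0,  0, -4,  0]
  [ 0,  0,  0, -4]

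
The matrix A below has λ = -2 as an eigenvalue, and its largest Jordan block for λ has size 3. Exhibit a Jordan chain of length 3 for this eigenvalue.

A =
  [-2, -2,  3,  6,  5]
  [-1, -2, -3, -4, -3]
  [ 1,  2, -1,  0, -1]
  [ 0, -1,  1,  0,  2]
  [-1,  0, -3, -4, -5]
A Jordan chain for λ = -2 of length 3:
v_1 = (0, -1, 1, 0, -1)ᵀ
v_2 = (3, -3, 1, 1, -3)ᵀ
v_3 = (0, 0, 1, 0, 0)ᵀ

Let N = A − (-2)·I. We want v_3 with N^3 v_3 = 0 but N^2 v_3 ≠ 0; then v_{j-1} := N · v_j for j = 3, …, 2.

Pick v_3 = (0, 0, 1, 0, 0)ᵀ.
Then v_2 = N · v_3 = (3, -3, 1, 1, -3)ᵀ.
Then v_1 = N · v_2 = (0, -1, 1, 0, -1)ᵀ.

Sanity check: (A − (-2)·I) v_1 = (0, 0, 0, 0, 0)ᵀ = 0. ✓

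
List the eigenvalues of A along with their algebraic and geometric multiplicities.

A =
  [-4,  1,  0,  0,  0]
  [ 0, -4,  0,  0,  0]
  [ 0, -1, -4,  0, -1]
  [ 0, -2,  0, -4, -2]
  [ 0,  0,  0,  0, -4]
λ = -4: alg = 5, geom = 3

Step 1 — factor the characteristic polynomial to read off the algebraic multiplicities:
  χ_A(x) = (x + 4)^5

Step 2 — compute geometric multiplicities via the rank-nullity identity g(λ) = n − rank(A − λI):
  rank(A − (-4)·I) = 2, so dim ker(A − (-4)·I) = n − 2 = 3

Summary:
  λ = -4: algebraic multiplicity = 5, geometric multiplicity = 3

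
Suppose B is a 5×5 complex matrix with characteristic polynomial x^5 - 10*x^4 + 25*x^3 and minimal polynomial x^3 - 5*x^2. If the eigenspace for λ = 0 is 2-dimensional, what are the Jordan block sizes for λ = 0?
Block sizes for λ = 0: [2, 1]

Step 1 — from the characteristic polynomial, algebraic multiplicity of λ = 0 is 3. From dim ker(B − (0)·I) = 2, there are exactly 2 Jordan blocks for λ = 0.
Step 2 — from the minimal polynomial, the factor (x − 0)^2 tells us the largest block for λ = 0 has size 2.
Step 3 — with total size 3, 2 blocks, and largest block 2, the block sizes (in nonincreasing order) are [2, 1].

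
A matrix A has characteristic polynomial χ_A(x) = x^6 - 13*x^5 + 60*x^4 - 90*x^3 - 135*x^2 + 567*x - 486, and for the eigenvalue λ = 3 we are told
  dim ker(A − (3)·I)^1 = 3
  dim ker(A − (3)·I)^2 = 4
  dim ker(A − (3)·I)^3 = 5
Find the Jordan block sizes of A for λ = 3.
Block sizes for λ = 3: [3, 1, 1]

From the dimensions of kernels of powers, the number of Jordan blocks of size at least j is d_j − d_{j−1} where d_j = dim ker(N^j) (with d_0 = 0). Computing the differences gives [3, 1, 1].
The number of blocks of size exactly k is (#blocks of size ≥ k) − (#blocks of size ≥ k + 1), so the partition is: 2 block(s) of size 1, 1 block(s) of size 3.
In nonincreasing order the block sizes are [3, 1, 1].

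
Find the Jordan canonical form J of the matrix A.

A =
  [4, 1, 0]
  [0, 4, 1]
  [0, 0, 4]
J_3(4)

The characteristic polynomial is
  det(x·I − A) = x^3 - 12*x^2 + 48*x - 64 = (x - 4)^3

Eigenvalues and multiplicities (the geometric multiplicity of λ is n − rank(A − λI), which equals the number of Jordan blocks for λ):
  λ = 4: algebraic multiplicity = 3, geometric multiplicity = 1

Determining the block sizes for each eigenvalue:
  λ = 4: one block (gm = 1), so the single block has size am = 3 → block sizes [3]

Assembling the blocks gives a Jordan form
J =
  [4, 1, 0]
  [0, 4, 1]
  [0, 0, 4]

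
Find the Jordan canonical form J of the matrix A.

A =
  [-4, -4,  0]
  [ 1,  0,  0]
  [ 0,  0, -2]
J_2(-2) ⊕ J_1(-2)

The characteristic polynomial is
  det(x·I − A) = x^3 + 6*x^2 + 12*x + 8 = (x + 2)^3

Eigenvalues and multiplicities (the geometric multiplicity of λ is n − rank(A − λI), which equals the number of Jordan blocks for λ):
  λ = -2: algebraic multiplicity = 3, geometric multiplicity = 2

Determining the block sizes for each eigenvalue:
  λ = -2: 2 blocks summing to 3 forces exactly one block of size 2 and the rest size 1 → block sizes [2, 1]

Assembling the blocks gives a Jordan form
J =
  [-2,  1,  0]
  [ 0, -2,  0]
  [ 0,  0, -2]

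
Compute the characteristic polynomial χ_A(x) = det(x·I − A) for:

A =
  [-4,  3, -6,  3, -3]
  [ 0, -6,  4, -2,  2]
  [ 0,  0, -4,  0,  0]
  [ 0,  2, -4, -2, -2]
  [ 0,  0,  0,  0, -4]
x^5 + 20*x^4 + 160*x^3 + 640*x^2 + 1280*x + 1024

Expanding det(x·I − A) (e.g. by cofactor expansion or by noting that A is similar to its Jordan form J, which has the same characteristic polynomial as A) gives
  χ_A(x) = x^5 + 20*x^4 + 160*x^3 + 640*x^2 + 1280*x + 1024
which factors as (x + 4)^5. The eigenvalues (with algebraic multiplicities) are λ = -4 with multiplicity 5.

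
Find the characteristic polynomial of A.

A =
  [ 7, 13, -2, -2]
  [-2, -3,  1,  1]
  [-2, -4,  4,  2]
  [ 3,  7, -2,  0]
x^4 - 8*x^3 + 24*x^2 - 32*x + 16

Expanding det(x·I − A) (e.g. by cofactor expansion or by noting that A is similar to its Jordan form J, which has the same characteristic polynomial as A) gives
  χ_A(x) = x^4 - 8*x^3 + 24*x^2 - 32*x + 16
which factors as (x - 2)^4. The eigenvalues (with algebraic multiplicities) are λ = 2 with multiplicity 4.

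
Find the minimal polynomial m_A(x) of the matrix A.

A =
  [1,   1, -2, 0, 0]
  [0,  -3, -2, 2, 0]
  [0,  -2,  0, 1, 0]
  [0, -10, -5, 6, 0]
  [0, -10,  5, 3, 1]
x^2 - 2*x + 1

The characteristic polynomial is χ_A(x) = (x - 1)^5, so the eigenvalues are known. The minimal polynomial is
  m_A(x) = Π_λ (x − λ)^{k_λ}
where k_λ is the size of the *largest* Jordan block for λ (equivalently, the smallest k with (A − λI)^k v = 0 for every generalised eigenvector v of λ).

  λ = 1: largest Jordan block has size 2, contributing (x − 1)^2

So m_A(x) = (x - 1)^2 = x^2 - 2*x + 1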